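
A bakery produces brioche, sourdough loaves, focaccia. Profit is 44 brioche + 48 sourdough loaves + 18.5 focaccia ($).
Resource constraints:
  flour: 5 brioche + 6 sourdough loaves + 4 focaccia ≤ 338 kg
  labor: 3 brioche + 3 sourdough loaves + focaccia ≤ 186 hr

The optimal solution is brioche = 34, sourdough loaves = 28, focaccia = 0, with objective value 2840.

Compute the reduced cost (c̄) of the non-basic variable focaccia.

-5.5

Both flour and labor are binding at x*.
The binding rows give the dual system: 5·y_flour + 3·y_labor = 44 and 6·y_flour + 3·y_labor = 48.
→ y_flour = 4 and y_labor = 8.
Reduced cost of focaccia: c₃ − yᵀa₃ = 18.5 − (4·4 + 8·1) = 18.5 − 24 = -5.5.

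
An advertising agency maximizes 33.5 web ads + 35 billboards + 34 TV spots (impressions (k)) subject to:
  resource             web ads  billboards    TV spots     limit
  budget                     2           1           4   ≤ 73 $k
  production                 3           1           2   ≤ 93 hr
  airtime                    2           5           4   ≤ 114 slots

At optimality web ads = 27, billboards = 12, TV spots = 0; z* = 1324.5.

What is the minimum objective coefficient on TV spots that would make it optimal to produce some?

Binding: production and airtime. Non-binding: budget (7 unused).
Slack constraints have shadow price 0 (complementary slackness).
Dual feasibility on the basic columns requires 3·y_production + 2·y_airtime = 33.5, 1·y_production + 5·y_airtime = 35.
Solving: y_production = 7.5, y_airtime = 5.5.
TV spots enters the basis when its profit ≥ yᵀa₃ = 7.5·2 + 5.5·4 = 37.

37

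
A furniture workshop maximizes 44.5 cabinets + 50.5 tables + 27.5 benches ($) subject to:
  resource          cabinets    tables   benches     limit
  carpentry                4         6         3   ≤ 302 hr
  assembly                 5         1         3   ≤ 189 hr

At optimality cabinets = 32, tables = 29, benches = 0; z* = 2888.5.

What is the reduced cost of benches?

-4

Check each constraint at x*: carpentry 302/302 (tight); assembly 189/189 (tight).
Dual feasibility on the basic columns requires 4·y_carpentry + 5·y_assembly = 44.5, 6·y_carpentry + 1·y_assembly = 50.5.
→ y_carpentry = 8 and y_assembly = 2.5.
Reduced cost of benches: c₃ − yᵀa₃ = 27.5 − (8·3 + 2.5·3) = 27.5 − 31.5 = -4.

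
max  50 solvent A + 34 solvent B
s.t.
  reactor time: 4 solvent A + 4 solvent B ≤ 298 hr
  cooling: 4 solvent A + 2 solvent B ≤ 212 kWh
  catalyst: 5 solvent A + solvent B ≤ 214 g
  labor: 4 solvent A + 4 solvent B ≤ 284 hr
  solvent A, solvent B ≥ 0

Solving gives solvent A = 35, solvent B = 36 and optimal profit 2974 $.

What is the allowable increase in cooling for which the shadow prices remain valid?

Binding constraints: cooling, labor. The basis is B = [[4,2],[4,4]] with det 8.
Per unit increase in cooling, x* moves by d = (0.5, -0.5).
The basis stays optimal until catalyst becomes binding; allowable increase = 1.5 kWh.

1.5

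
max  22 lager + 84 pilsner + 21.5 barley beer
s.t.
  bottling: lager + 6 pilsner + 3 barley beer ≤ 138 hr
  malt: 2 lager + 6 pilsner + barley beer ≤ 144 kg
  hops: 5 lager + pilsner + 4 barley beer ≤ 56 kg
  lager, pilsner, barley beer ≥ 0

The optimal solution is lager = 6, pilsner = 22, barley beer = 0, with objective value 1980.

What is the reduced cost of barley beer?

-4.5

Binding: bottling and malt. Non-binding: hops (4 unused).
By complementary slackness, y = 0 for the non-binding constraint.
Dual feasibility on the basic columns requires 1·y_bottling + 2·y_malt = 22, 6·y_bottling + 6·y_malt = 84.
This yields shadow prices y_bottling = 6, y_malt = 8.
Reduced cost of barley beer: c₃ − yᵀa₃ = 21.5 − (6·3 + 8·1) = 21.5 − 26 = -4.5.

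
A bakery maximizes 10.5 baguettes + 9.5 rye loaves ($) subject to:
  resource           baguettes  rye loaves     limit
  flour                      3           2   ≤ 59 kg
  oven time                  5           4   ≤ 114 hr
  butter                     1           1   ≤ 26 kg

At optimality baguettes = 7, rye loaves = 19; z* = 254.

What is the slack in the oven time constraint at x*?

oven time used = 5·7 + 4·19 = 111; slack = 114 − 111 = 3.

3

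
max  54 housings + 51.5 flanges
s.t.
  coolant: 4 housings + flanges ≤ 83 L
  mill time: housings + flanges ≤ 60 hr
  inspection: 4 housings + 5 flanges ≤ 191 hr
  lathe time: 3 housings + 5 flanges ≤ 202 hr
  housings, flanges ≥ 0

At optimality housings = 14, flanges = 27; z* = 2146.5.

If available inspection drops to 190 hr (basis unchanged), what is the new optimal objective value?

2137

Check each constraint at x*: coolant 83/83 (tight); mill time 41/60 (slack 19); inspection 191/191 (tight); lathe time 177/202 (slack 25).
By complementary slackness, y = 0 for the non-binding constraints.
Dual feasibility on the basic columns requires 4·y_coolant + 4·y_inspection = 54, 1·y_coolant + 5·y_inspection = 51.5.
Solving: y_coolant = 4, y_inspection = 9.5.
Δz = y_inspection·Δb = 9.5 × (-1) = -9.5, so new z* = 2146.5 − 9.5 = 2137.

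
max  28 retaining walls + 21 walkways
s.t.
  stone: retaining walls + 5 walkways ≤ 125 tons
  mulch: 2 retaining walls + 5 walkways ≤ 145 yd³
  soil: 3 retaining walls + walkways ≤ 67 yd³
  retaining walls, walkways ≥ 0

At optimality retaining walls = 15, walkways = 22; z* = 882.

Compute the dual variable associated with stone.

Binding: stone and soil. Non-binding: mulch (5 unused).
Slack constraints have shadow price 0 (complementary slackness).
The binding rows give the dual system: 1·y_stone + 3·y_soil = 28 and 5·y_stone + 1·y_soil = 21.
→ y_stone = 2.5 and y_soil = 8.5.
Shadow price of stone = 2.5.

2.5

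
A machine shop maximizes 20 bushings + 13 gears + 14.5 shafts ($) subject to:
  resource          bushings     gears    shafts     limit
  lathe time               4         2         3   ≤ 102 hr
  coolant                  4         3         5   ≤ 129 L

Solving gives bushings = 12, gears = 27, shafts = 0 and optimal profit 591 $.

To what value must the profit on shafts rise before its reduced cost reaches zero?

21

Check each constraint at x*: lathe time 102/102 (tight); coolant 129/129 (tight).
Dual feasibility on the basic columns requires 4·y_lathe time + 4·y_coolant = 20, 2·y_lathe time + 3·y_coolant = 13.
This yields shadow prices y_lathe time = 2, y_coolant = 3.
shafts enters the basis when its profit ≥ yᵀa₃ = 2·3 + 3·5 = 21.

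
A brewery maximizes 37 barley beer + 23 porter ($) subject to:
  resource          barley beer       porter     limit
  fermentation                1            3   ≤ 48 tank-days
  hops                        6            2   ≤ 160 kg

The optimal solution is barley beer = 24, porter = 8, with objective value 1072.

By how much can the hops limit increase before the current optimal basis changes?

128

Binding constraints: fermentation, hops. The basis is B = [[1,3],[6,2]] with det -16.
Per unit increase in hops, x* moves by d = (0.1875, -0.0625).
The basis stays optimal until porter reaches 0; allowable increase = 128 kg.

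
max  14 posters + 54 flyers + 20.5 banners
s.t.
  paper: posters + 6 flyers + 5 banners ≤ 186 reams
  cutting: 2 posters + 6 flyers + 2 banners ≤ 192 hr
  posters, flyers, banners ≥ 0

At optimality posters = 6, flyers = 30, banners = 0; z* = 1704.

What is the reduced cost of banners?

-9.5

Both paper and cutting are binding at x*.
The binding rows give the dual system: 1·y_paper + 2·y_cutting = 14 and 6·y_paper + 6·y_cutting = 54.
Solving: y_paper = 4, y_cutting = 5.
Reduced cost of banners: c₃ − yᵀa₃ = 20.5 − (4·5 + 5·2) = 20.5 − 30 = -9.5.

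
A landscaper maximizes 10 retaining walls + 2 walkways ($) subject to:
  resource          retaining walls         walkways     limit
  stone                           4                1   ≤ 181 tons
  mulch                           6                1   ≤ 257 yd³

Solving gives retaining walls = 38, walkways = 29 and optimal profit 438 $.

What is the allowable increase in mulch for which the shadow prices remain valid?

14.5

Binding constraints: stone, mulch. The basis is B = [[4,1],[6,1]] with det -2.
Per unit increase in mulch, x* moves by d = (0.5, -2).
The basis stays optimal until walkways reaches 0; allowable increase = 14.5 yd³.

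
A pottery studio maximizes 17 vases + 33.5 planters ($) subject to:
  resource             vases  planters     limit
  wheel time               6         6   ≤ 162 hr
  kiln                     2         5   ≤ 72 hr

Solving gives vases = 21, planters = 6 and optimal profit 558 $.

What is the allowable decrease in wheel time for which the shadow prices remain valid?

75.6

Binding constraints: wheel time, kiln. The basis is B = [[6,6],[2,5]] with det 18.
Per unit decrease in wheel time, x* moves by d = (-0.2778, 0.1111).
The basis stays optimal until vases reaches 0; allowable decrease = 75.6 hr.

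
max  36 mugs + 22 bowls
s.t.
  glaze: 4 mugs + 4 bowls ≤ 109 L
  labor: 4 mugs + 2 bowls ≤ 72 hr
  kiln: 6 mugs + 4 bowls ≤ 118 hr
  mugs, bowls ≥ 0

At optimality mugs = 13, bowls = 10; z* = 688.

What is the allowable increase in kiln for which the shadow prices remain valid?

Binding constraints: labor, kiln. The basis is B = [[4,2],[6,4]] with det 4.
Per unit increase in kiln, x* moves by d = (-0.5, 1).
The basis stays optimal until glaze becomes binding; allowable increase = 8.5 hr.

8.5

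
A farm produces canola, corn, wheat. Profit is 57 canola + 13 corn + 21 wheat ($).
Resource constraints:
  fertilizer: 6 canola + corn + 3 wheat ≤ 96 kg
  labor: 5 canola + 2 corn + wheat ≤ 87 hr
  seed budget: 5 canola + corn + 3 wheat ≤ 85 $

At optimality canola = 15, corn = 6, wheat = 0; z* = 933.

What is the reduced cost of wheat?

Check each constraint at x*: fertilizer 96/96 (tight); labor 87/87 (tight); seed budget 81/85 (slack 4).
Slack constraints have shadow price 0 (complementary slackness).
The binding rows give the dual system: 6·y_fertilizer + 5·y_labor = 57 and 1·y_fertilizer + 2·y_labor = 13.
Solving: y_fertilizer = 7, y_labor = 3.
Reduced cost of wheat: c₃ − yᵀa₃ = 21 − (7·3 + 3·1) = 21 − 24 = -3.

-3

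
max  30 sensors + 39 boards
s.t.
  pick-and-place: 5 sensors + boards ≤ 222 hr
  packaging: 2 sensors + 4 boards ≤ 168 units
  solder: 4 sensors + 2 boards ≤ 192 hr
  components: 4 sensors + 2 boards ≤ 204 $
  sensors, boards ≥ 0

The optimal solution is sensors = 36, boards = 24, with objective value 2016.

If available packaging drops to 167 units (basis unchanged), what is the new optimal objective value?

2008

Binding: packaging and solder. Non-binding: pick-and-place (18 unused), components (12 unused).
Slack constraints have shadow price 0 (complementary slackness).
Dual feasibility on the basic columns requires 2·y_packaging + 4·y_solder = 30, 4·y_packaging + 2·y_solder = 39.
→ y_packaging = 8 and y_solder = 3.5.
Δz = y_packaging·Δb = 8 × (-1) = -8, so new z* = 2016 − 8 = 2008.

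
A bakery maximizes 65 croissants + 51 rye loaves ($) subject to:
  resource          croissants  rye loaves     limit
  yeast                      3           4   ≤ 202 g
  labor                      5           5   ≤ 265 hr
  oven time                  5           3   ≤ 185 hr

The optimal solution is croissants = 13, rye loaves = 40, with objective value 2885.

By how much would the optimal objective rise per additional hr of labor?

At the optimum: yeast uses 199 of 202 (slack = 3); labor uses 265 of 265 (binding); oven time uses 185 of 185 (binding).
By complementary slackness, y = 0 for the non-binding constraint.
From A_Bᵀ y = c: 5·y_labor + 5·y_oven time = 65; 5·y_labor + 3·y_oven time = 51.
→ y_labor = 6 and y_oven time = 7.
Shadow price of labor = 6.

6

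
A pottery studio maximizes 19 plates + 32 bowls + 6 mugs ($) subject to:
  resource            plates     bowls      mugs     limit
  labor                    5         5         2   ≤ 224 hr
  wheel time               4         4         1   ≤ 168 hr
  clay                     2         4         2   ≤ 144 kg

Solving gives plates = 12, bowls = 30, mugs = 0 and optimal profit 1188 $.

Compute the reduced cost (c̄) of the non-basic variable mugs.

Binding: wheel time and clay. Non-binding: labor (14 unused).
Slack constraints have shadow price 0 (complementary slackness).
From A_Bᵀ y = c: 4·y_wheel time + 2·y_clay = 19; 4·y_wheel time + 4·y_clay = 32.
Solving: y_wheel time = 1.5, y_clay = 6.5.
Reduced cost of mugs: c₃ − yᵀa₃ = 6 − (1.5·1 + 6.5·2) = 6 − 14.5 = -8.5.

-8.5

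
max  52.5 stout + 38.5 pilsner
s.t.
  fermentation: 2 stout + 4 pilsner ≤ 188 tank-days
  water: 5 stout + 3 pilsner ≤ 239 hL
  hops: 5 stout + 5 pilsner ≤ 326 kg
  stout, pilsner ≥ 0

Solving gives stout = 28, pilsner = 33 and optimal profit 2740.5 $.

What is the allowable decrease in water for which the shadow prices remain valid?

98

Binding constraints: fermentation, water. The basis is B = [[2,4],[5,3]] with det -14.
Per unit decrease in water, x* moves by d = (-0.2857, 0.1429).
The basis stays optimal until stout reaches 0; allowable decrease = 98 hL.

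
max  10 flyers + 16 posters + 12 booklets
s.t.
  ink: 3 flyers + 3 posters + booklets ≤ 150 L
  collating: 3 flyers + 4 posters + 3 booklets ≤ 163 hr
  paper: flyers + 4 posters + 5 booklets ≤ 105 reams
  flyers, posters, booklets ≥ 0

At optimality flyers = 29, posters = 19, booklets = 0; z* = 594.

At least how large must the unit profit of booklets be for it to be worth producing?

14

Binding: collating and paper. Non-binding: ink (6 unused).
By complementary slackness, y = 0 for the non-binding constraint.
The binding rows give the dual system: 3·y_collating + 1·y_paper = 10 and 4·y_collating + 4·y_paper = 16.
This yields shadow prices y_collating = 3, y_paper = 1.
booklets enters the basis when its profit ≥ yᵀa₃ = 3·3 + 1·5 = 14.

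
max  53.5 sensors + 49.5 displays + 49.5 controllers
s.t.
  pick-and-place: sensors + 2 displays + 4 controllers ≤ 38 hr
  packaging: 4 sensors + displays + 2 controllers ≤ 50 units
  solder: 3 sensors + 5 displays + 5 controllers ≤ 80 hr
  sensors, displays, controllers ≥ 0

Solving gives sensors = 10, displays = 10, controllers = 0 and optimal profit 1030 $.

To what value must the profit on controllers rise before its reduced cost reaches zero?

56.5

At the optimum: pick-and-place uses 30 of 38 (slack = 8); packaging uses 50 of 50 (binding); solder uses 80 of 80 (binding).
Since pick-and-place is not tight, its dual is 0.
Dual feasibility on the basic columns requires 4·y_packaging + 3·y_solder = 53.5, 1·y_packaging + 5·y_solder = 49.5.
→ y_packaging = 7 and y_solder = 8.5.
controllers enters the basis when its profit ≥ yᵀa₃ = 7·2 + 8.5·5 = 56.5.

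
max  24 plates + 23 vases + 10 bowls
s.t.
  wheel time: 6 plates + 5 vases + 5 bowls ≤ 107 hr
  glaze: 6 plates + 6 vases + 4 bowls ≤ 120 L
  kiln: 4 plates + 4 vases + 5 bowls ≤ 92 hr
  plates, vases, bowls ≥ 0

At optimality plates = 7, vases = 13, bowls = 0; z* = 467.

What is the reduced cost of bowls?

-7

Binding: wheel time and glaze. Non-binding: kiln (12 unused).
By complementary slackness, y = 0 for the non-binding constraint.
The binding rows give the dual system: 6·y_wheel time + 6·y_glaze = 24 and 5·y_wheel time + 6·y_glaze = 23.
→ y_wheel time = 1 and y_glaze = 3.
Reduced cost of bowls: c₃ − yᵀa₃ = 10 − (1·5 + 3·4) = 10 − 17 = -7.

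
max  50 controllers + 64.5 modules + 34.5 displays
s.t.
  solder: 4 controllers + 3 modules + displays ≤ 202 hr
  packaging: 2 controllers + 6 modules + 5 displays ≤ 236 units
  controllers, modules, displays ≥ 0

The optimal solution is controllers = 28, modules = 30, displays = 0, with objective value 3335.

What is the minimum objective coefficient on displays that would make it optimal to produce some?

At the optimum: solder uses 202 of 202 (binding); packaging uses 236 of 236 (binding).
Dual feasibility on the basic columns requires 4·y_solder + 2·y_packaging = 50, 3·y_solder + 6·y_packaging = 64.5.
Solving: y_solder = 9.5, y_packaging = 6.
displays enters the basis when its profit ≥ yᵀa₃ = 9.5·1 + 6·5 = 39.5.

39.5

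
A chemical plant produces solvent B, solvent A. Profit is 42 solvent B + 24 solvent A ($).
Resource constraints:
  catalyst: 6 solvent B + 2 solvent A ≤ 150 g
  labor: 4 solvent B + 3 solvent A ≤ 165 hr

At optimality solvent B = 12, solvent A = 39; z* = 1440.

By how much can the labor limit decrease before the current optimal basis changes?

Binding constraints: catalyst, labor. The basis is B = [[6,2],[4,3]] with det 10.
Per unit decrease in labor, x* moves by d = (0.2, -0.6).
The basis stays optimal until solvent A reaches 0; allowable decrease = 65 hr.

65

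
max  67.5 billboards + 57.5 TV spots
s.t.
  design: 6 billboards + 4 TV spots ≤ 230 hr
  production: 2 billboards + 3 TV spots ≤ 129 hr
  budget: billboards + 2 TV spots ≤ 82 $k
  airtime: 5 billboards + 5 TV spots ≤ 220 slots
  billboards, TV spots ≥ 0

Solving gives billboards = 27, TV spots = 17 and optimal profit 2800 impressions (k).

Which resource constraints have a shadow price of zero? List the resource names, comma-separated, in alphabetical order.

design: 230/230 (binding)
production: 105/129 (slack 24)
budget: 61/82 (slack 21)
airtime: 220/220 (binding)
By complementary slackness, a constraint with positive slack has shadow price 0 → budget, production.

budget, production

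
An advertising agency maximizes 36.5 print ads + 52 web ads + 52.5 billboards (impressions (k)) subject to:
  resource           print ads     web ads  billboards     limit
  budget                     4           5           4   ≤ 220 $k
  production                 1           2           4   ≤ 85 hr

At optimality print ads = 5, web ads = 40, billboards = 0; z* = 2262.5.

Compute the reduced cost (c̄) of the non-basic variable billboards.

At the optimum: budget uses 220 of 220 (binding); production uses 85 of 85 (binding).
Dual feasibility on the basic columns requires 4·y_budget + 1·y_production = 36.5, 5·y_budget + 2·y_production = 52.
This yields shadow prices y_budget = 7, y_production = 8.5.
Reduced cost of billboards: c₃ − yᵀa₃ = 52.5 − (7·4 + 8.5·4) = 52.5 − 62 = -9.5.

-9.5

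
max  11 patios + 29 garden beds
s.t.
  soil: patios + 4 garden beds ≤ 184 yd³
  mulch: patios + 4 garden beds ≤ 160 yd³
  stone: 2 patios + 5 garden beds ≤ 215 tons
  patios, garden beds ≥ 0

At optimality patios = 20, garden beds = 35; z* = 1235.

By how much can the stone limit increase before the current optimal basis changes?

Binding constraints: mulch, stone. The basis is B = [[1,4],[2,5]] with det -3.
Per unit increase in stone, x* moves by d = (1.3333, -0.3333).
The basis stays optimal until garden beds reaches 0; allowable increase = 105 tons.

105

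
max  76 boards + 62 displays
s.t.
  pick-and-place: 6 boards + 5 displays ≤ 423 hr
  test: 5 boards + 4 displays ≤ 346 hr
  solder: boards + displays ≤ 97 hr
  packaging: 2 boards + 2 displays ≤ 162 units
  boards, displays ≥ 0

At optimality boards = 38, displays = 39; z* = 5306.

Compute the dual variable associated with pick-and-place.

6

Check each constraint at x*: pick-and-place 423/423 (tight); test 346/346 (tight); solder 77/97 (slack 20); packaging 154/162 (slack 8).
By complementary slackness, y = 0 for the non-binding constraints.
From A_Bᵀ y = c: 6·y_pick-and-place + 5·y_test = 76; 5·y_pick-and-place + 4·y_test = 62.
→ y_pick-and-place = 6 and y_test = 8.
Shadow price of pick-and-place = 6.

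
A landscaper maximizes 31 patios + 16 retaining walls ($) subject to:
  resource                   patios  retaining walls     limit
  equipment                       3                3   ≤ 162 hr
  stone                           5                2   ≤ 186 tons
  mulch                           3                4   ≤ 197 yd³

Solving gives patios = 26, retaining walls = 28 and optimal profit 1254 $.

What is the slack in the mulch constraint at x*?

7

mulch used = 3·26 + 4·28 = 190; slack = 197 − 190 = 7.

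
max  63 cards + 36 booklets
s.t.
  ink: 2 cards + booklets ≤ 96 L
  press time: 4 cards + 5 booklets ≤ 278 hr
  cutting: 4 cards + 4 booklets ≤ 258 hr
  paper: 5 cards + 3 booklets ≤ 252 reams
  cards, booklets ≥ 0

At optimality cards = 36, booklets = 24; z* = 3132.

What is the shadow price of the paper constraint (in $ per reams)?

At the optimum: ink uses 96 of 96 (binding); press time uses 264 of 278 (slack = 14); cutting uses 240 of 258 (slack = 18); paper uses 252 of 252 (binding).
By complementary slackness, y = 0 for the non-binding constraints.
From A_Bᵀ y = c: 2·y_ink + 5·y_paper = 63; 1·y_ink + 3·y_paper = 36.
→ y_ink = 9 and y_paper = 9.
Shadow price of paper = 9.

9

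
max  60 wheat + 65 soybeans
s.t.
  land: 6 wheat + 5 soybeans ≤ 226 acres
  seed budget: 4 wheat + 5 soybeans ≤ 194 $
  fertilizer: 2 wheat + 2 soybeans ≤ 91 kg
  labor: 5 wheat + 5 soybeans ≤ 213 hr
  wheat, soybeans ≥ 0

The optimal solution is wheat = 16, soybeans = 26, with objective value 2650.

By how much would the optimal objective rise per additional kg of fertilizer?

0

Check each constraint at x*: land 226/226 (tight); seed budget 194/194 (tight); fertilizer 84/91 (slack 7); labor 210/213 (slack 3).
Slack constraints have shadow price 0 (complementary slackness).
From A_Bᵀ y = c: 6·y_land + 4·y_seed budget = 60; 5·y_land + 5·y_seed budget = 65.
Solving: y_land = 4, y_seed budget = 9.
Shadow price of fertilizer = 0.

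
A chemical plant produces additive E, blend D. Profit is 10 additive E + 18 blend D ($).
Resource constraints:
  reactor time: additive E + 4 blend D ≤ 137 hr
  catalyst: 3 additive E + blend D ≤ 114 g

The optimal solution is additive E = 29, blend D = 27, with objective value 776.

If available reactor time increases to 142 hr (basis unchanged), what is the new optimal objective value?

At the optimum: reactor time uses 137 of 137 (binding); catalyst uses 114 of 114 (binding).
From A_Bᵀ y = c: 1·y_reactor time + 3·y_catalyst = 10; 4·y_reactor time + 1·y_catalyst = 18.
→ y_reactor time = 4 and y_catalyst = 2.
Δz = y_reactor time·Δb = 4 × (5) = 20, so new z* = 776 + 20 = 796.

796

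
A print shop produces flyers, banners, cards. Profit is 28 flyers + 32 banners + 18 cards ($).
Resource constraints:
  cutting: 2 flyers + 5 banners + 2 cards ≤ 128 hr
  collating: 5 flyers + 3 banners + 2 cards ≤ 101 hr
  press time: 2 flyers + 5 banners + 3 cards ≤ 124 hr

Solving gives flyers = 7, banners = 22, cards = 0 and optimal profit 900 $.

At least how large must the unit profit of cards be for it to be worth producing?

At the optimum: cutting uses 124 of 128 (slack = 4); collating uses 101 of 101 (binding); press time uses 124 of 124 (binding).
Since cutting is not tight, its dual is 0.
The binding rows give the dual system: 5·y_collating + 2·y_press time = 28 and 3·y_collating + 5·y_press time = 32.
Solving: y_collating = 4, y_press time = 4.
cards enters the basis when its profit ≥ yᵀa₃ = 4·2 + 4·3 = 20.

20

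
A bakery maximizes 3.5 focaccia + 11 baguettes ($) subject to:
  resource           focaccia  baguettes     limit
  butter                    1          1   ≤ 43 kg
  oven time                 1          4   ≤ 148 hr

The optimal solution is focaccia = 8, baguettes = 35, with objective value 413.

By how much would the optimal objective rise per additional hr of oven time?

2.5

At the optimum: butter uses 43 of 43 (binding); oven time uses 148 of 148 (binding).
Dual feasibility on the basic columns requires 1·y_butter + 1·y_oven time = 3.5, 1·y_butter + 4·y_oven time = 11.
→ y_butter = 1 and y_oven time = 2.5.
Shadow price of oven time = 2.5.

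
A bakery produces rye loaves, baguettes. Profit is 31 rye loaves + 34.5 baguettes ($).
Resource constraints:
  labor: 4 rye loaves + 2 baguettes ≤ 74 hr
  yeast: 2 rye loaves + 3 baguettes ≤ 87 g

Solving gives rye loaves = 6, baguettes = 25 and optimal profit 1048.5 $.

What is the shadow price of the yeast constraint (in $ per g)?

Both labor and yeast are binding at x*.
From A_Bᵀ y = c: 4·y_labor + 2·y_yeast = 31; 2·y_labor + 3·y_yeast = 34.5.
→ y_labor = 3 and y_yeast = 9.5.
Shadow price of yeast = 9.5.

9.5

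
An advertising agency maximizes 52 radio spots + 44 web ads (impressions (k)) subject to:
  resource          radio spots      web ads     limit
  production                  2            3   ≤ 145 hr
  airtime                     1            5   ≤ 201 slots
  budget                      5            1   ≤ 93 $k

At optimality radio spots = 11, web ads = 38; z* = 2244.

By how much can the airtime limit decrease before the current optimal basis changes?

Binding constraints: airtime, budget. The basis is B = [[1,5],[5,1]] with det -24.
Per unit decrease in airtime, x* moves by d = (0.0417, -0.2083).
The basis stays optimal until web ads reaches 0; allowable decrease = 182.4 slots.

182.4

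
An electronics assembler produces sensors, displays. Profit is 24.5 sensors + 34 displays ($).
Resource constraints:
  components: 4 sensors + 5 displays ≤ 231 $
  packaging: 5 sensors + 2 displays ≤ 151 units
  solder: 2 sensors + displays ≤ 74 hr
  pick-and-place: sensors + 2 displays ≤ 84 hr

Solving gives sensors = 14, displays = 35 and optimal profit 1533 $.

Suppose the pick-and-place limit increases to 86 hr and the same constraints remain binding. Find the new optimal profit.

1542

At the optimum: components uses 231 of 231 (binding); packaging uses 140 of 151 (slack = 11); solder uses 63 of 74 (slack = 11); pick-and-place uses 84 of 84 (binding).
By complementary slackness, y = 0 for the non-binding constraints.
Dual feasibility on the basic columns requires 4·y_components + 1·y_pick-and-place = 24.5, 5·y_components + 2·y_pick-and-place = 34.
→ y_components = 5 and y_pick-and-place = 4.5.
Δz = y_pick-and-place·Δb = 4.5 × (2) = 9, so new z* = 1533 + 9 = 1542.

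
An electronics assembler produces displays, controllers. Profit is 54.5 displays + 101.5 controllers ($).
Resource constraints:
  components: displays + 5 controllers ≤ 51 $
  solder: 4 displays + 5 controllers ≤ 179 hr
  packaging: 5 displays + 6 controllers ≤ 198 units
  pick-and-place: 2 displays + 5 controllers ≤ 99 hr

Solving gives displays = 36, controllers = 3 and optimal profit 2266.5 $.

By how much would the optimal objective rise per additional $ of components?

9.5

Binding: components and packaging. Non-binding: solder (20 unused), pick-and-place (12 unused).
By complementary slackness, y = 0 for the non-binding constraints.
From A_Bᵀ y = c: 1·y_components + 5·y_packaging = 54.5; 5·y_components + 6·y_packaging = 101.5.
This yields shadow prices y_components = 9.5, y_packaging = 9.
Shadow price of components = 9.5.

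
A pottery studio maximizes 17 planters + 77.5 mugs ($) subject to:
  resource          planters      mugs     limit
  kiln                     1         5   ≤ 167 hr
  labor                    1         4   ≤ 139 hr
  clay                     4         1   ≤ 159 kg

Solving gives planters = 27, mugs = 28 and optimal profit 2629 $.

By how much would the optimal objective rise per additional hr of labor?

7.5

Check each constraint at x*: kiln 167/167 (tight); labor 139/139 (tight); clay 136/159 (slack 23).
Since clay is not tight, its dual is 0.
The binding rows give the dual system: 1·y_kiln + 1·y_labor = 17 and 5·y_kiln + 4·y_labor = 77.5.
Solving: y_kiln = 9.5, y_labor = 7.5.
Shadow price of labor = 7.5.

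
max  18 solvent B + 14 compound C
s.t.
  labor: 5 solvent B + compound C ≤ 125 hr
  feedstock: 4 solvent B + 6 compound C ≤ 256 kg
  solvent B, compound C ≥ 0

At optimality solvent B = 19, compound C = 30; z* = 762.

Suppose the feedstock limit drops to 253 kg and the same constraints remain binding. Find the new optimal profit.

Check each constraint at x*: labor 125/125 (tight); feedstock 256/256 (tight).
From A_Bᵀ y = c: 5·y_labor + 4·y_feedstock = 18; 1·y_labor + 6·y_feedstock = 14.
Solving: y_labor = 2, y_feedstock = 2.
Δz = y_feedstock·Δb = 2 × (-3) = -6, so new z* = 762 − 6 = 756.

756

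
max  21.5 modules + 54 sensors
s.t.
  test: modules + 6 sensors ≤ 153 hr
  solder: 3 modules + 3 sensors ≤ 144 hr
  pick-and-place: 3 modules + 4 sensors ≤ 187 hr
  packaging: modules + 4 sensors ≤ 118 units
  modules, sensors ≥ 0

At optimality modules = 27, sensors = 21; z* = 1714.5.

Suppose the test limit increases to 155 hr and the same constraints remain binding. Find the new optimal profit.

1727.5

At the optimum: test uses 153 of 153 (binding); solder uses 144 of 144 (binding); pick-and-place uses 165 of 187 (slack = 22); packaging uses 111 of 118 (slack = 7).
Slack constraints have shadow price 0 (complementary slackness).
From A_Bᵀ y = c: 1·y_test + 3·y_solder = 21.5; 6·y_test + 3·y_solder = 54.
This yields shadow prices y_test = 6.5, y_solder = 5.
Δz = y_test·Δb = 6.5 × (2) = 13, so new z* = 1714.5 + 13 = 1727.5.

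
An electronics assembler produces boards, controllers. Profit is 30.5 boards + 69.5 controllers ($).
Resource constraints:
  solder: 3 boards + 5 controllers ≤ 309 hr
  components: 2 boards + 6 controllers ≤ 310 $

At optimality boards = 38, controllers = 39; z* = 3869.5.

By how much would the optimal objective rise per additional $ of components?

7

Both solder and components are binding at x*.
Dual feasibility on the basic columns requires 3·y_solder + 2·y_components = 30.5, 5·y_solder + 6·y_components = 69.5.
→ y_solder = 5.5 and y_components = 7.
Shadow price of components = 7.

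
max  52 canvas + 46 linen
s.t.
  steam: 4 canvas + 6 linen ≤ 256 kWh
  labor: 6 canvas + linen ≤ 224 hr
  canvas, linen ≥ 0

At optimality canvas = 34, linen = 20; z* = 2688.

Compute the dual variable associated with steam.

Check each constraint at x*: steam 256/256 (tight); labor 224/224 (tight).
Dual feasibility on the basic columns requires 4·y_steam + 6·y_labor = 52, 6·y_steam + 1·y_labor = 46.
This yields shadow prices y_steam = 7, y_labor = 4.
Shadow price of steam = 7.

7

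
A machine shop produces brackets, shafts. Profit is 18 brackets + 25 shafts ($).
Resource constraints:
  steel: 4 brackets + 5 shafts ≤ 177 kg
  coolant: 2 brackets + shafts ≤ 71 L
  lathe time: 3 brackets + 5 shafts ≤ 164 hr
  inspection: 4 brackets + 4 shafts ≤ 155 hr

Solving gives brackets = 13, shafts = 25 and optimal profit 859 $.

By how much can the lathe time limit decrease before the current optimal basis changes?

3.75

Binding constraints: steel, lathe time. The basis is B = [[4,5],[3,5]] with det 5.
Per unit decrease in lathe time, x* moves by d = (1, -0.8).
The basis stays optimal until inspection becomes binding; allowable decrease = 3.75 hr.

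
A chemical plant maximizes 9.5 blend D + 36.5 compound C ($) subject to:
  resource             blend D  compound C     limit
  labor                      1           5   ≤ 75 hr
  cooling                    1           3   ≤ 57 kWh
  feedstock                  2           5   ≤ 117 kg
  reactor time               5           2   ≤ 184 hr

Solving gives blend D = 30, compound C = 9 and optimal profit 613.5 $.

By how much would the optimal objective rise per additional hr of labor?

Binding: labor and cooling. Non-binding: feedstock (12 unused), reactor time (16 unused).
Slack constraints have shadow price 0 (complementary slackness).
The binding rows give the dual system: 1·y_labor + 1·y_cooling = 9.5 and 5·y_labor + 3·y_cooling = 36.5.
This yields shadow prices y_labor = 4, y_cooling = 5.5.
Shadow price of labor = 4.

4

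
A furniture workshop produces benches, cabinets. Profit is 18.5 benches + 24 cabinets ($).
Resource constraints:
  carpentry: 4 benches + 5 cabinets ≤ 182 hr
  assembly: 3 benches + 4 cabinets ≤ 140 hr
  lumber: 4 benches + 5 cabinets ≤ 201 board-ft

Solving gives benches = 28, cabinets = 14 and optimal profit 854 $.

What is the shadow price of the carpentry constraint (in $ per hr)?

2

Binding: carpentry and assembly. Non-binding: lumber (19 unused).
Slack constraints have shadow price 0 (complementary slackness).
From A_Bᵀ y = c: 4·y_carpentry + 3·y_assembly = 18.5; 5·y_carpentry + 4·y_assembly = 24.
This yields shadow prices y_carpentry = 2, y_assembly = 3.5.
Shadow price of carpentry = 2.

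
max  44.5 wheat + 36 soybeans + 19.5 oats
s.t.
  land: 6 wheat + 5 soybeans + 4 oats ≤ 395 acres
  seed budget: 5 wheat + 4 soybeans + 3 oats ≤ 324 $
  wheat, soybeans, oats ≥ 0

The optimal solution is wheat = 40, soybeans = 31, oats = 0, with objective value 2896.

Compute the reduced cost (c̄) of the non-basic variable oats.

Both land and seed budget are binding at x*.
From A_Bᵀ y = c: 6·y_land + 5·y_seed budget = 44.5; 5·y_land + 4·y_seed budget = 36.
This yields shadow prices y_land = 2, y_seed budget = 6.5.
Reduced cost of oats: c₃ − yᵀa₃ = 19.5 − (2·4 + 6.5·3) = 19.5 − 27.5 = -8.

-8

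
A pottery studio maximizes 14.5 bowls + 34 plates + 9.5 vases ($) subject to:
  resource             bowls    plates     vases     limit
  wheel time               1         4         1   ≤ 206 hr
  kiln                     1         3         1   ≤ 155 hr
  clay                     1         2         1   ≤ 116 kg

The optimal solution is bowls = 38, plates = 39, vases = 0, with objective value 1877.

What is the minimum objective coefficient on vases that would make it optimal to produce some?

14.5

Check each constraint at x*: wheel time 194/206 (slack 12); kiln 155/155 (tight); clay 116/116 (tight).
Since wheel time is not tight, its dual is 0.
Dual feasibility on the basic columns requires 1·y_kiln + 1·y_clay = 14.5, 3·y_kiln + 2·y_clay = 34.
→ y_kiln = 5 and y_clay = 9.5.
vases enters the basis when its profit ≥ yᵀa₃ = 5·1 + 9.5·1 = 14.5.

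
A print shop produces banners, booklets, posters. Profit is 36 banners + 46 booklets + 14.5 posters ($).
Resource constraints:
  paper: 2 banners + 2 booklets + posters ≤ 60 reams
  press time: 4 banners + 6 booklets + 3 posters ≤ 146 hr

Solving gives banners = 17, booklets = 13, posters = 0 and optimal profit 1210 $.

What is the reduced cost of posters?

-8.5

At the optimum: paper uses 60 of 60 (binding); press time uses 146 of 146 (binding).
The binding rows give the dual system: 2·y_paper + 4·y_press time = 36 and 2·y_paper + 6·y_press time = 46.
This yields shadow prices y_paper = 8, y_press time = 5.
Reduced cost of posters: c₃ − yᵀa₃ = 14.5 − (8·1 + 5·3) = 14.5 − 23 = -8.5.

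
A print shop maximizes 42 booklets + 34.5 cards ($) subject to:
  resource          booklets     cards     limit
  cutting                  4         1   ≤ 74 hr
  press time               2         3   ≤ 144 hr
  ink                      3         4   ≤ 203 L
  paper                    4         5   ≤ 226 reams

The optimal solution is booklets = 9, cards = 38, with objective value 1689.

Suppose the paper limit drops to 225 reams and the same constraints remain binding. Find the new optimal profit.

1683

Binding: cutting and paper. Non-binding: press time (12 unused), ink (24 unused).
By complementary slackness, y = 0 for the non-binding constraints.
The binding rows give the dual system: 4·y_cutting + 4·y_paper = 42 and 1·y_cutting + 5·y_paper = 34.5.
→ y_cutting = 4.5 and y_paper = 6.
Δz = y_paper·Δb = 6 × (-1) = -6, so new z* = 1689 − 6 = 1683.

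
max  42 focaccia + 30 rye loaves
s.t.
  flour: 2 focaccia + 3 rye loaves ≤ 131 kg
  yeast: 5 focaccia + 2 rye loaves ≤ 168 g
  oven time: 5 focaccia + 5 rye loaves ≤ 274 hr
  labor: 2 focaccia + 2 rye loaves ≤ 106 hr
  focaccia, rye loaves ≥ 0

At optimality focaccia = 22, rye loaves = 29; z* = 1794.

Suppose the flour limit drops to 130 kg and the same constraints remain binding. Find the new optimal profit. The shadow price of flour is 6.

Δb = -1, so new z* = 1794 + (6)·(-1) = 1794 − 6 = 1788.

1788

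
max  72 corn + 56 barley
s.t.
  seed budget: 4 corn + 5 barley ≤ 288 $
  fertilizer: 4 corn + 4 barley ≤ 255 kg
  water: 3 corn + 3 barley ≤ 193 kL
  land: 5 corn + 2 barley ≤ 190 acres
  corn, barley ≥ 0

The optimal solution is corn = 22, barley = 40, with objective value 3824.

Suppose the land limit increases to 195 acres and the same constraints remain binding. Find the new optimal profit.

Check each constraint at x*: seed budget 288/288 (tight); fertilizer 248/255 (slack 7); water 186/193 (slack 7); land 190/190 (tight).
Slack constraints have shadow price 0 (complementary slackness).
From A_Bᵀ y = c: 4·y_seed budget + 5·y_land = 72; 5·y_seed budget + 2·y_land = 56.
Solving: y_seed budget = 8, y_land = 8.
Δz = y_land·Δb = 8 × (5) = 40, so new z* = 3824 + 40 = 3864.

3864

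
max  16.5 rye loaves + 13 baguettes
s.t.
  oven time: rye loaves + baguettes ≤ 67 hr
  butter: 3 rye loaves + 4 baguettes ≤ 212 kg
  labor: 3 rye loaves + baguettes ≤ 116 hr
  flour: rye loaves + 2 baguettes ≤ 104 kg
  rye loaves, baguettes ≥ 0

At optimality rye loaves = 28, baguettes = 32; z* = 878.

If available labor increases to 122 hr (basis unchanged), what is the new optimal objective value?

896

At the optimum: oven time uses 60 of 67 (slack = 7); butter uses 212 of 212 (binding); labor uses 116 of 116 (binding); flour uses 92 of 104 (slack = 12).
By complementary slackness, y = 0 for the non-binding constraints.
From A_Bᵀ y = c: 3·y_butter + 3·y_labor = 16.5; 4·y_butter + 1·y_labor = 13.
This yields shadow prices y_butter = 2.5, y_labor = 3.
Δz = y_labor·Δb = 3 × (6) = 18, so new z* = 878 + 18 = 896.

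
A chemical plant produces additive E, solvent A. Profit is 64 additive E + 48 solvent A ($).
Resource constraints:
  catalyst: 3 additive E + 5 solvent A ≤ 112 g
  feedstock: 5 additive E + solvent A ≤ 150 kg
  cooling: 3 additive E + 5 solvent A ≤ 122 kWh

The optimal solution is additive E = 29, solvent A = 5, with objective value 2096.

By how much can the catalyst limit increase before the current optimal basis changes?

10

Binding constraints: catalyst, feedstock. The basis is B = [[3,5],[5,1]] with det -22.
Per unit increase in catalyst, x* moves by d = (-0.0455, 0.2273).
The basis stays optimal until cooling becomes binding; allowable increase = 10 g.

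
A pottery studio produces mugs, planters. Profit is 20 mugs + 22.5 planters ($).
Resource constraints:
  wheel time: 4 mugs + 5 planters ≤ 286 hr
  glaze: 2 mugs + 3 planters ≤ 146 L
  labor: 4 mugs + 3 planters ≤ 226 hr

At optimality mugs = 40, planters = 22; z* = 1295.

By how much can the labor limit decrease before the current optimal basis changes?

80

Binding constraints: glaze, labor. The basis is B = [[2,3],[4,3]] with det -6.
Per unit decrease in labor, x* moves by d = (-0.5, 0.3333).
The basis stays optimal until mugs reaches 0; allowable decrease = 80 hr.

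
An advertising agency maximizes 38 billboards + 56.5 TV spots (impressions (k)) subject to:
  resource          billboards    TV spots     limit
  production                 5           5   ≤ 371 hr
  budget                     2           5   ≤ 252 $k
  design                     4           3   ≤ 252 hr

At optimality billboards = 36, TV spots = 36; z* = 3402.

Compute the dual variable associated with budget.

Binding: budget and design. Non-binding: production (11 unused).
By complementary slackness, y = 0 for the non-binding constraint.
Dual feasibility on the basic columns requires 2·y_budget + 4·y_design = 38, 5·y_budget + 3·y_design = 56.5.
Solving: y_budget = 8, y_design = 5.5.
Shadow price of budget = 8.

8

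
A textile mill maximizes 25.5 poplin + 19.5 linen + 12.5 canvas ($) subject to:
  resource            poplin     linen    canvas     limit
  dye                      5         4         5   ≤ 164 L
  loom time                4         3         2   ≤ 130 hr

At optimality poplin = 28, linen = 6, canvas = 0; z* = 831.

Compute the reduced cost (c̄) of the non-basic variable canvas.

Both dye and loom time are binding at x*.
Dual feasibility on the basic columns requires 5·y_dye + 4·y_loom time = 25.5, 4·y_dye + 3·y_loom time = 19.5.
→ y_dye = 1.5 and y_loom time = 4.5.
Reduced cost of canvas: c₃ − yᵀa₃ = 12.5 − (1.5·5 + 4.5·2) = 12.5 − 16.5 = -4.

-4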